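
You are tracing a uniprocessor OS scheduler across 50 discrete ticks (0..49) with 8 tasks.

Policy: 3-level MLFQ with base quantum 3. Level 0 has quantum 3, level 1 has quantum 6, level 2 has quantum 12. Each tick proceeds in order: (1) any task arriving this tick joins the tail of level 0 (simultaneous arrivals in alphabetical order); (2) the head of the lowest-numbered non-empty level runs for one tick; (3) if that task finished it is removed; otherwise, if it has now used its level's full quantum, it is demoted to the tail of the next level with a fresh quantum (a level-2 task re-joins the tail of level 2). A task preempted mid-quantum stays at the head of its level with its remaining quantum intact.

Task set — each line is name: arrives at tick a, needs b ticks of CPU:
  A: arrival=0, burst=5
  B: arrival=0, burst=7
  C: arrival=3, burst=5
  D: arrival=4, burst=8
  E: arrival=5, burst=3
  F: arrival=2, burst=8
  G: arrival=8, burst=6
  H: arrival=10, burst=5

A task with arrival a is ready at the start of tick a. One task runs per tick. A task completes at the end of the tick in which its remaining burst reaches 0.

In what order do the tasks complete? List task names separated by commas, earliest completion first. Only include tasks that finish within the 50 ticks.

t=0: L0/L1/L2 = AB/-/- → run A
t=1: L0/L1/L2 = AB/-/- → run A
t=2: L0/L1/L2 = ABF/-/- → run A
t=3: L0/L1/L2 = BFC/A/- → run B
t=4: L0/L1/L2 = BFCD/A/- → run B
t=5: L0/L1/L2 = BFCDE/A/- → run B
t=6: L0/L1/L2 = FCDE/AB/- → run F
t=7: L0/L1/L2 = FCDE/AB/- → run F
t=8: L0/L1/L2 = FCDEG/AB/- → run F
t=9: L0/L1/L2 = CDEG/ABF/- → run C
t=10: L0/L1/L2 = CDEGH/ABF/- → run C
t=11: L0/L1/L2 = CDEGH/ABF/- → run C
t=12: L0/L1/L2 = DEGH/ABFC/- → run D
t=13: L0/L1/L2 = DEGH/ABFC/- → run D
t=14: L0/L1/L2 = DEGH/ABFC/- → run D
t=15: L0/L1/L2 = EGH/ABFCD/- → run E
t=16: L0/L1/L2 = EGH/ABFCD/- → run E
t=17: L0/L1/L2 = EGH/ABFCD/- → run E
t=18: L0/L1/L2 = GH/ABFCD/- → run G
t=19: L0/L1/L2 = GH/ABFCD/- → run G
t=20: L0/L1/L2 = GH/ABFCD/- → run G
t=21: L0/L1/L2 = H/ABFCDG/- → run H
t=22: L0/L1/L2 = H/ABFCDG/- → run H
t=23: L0/L1/L2 = H/ABFCDG/- → run H
t=24: L0/L1/L2 = -/ABFCDGH/- → run A
t=25: L0/L1/L2 = -/ABFCDGH/- → run A
t=26: L0/L1/L2 = -/BFCDGH/- → run B
t=27: L0/L1/L2 = -/BFCDGH/- → run B
t=28: L0/L1/L2 = -/BFCDGH/- → run B
t=29: L0/L1/L2 = -/BFCDGH/- → run B
t=30: L0/L1/L2 = -/FCDGH/- → run F
t=31: L0/L1/L2 = -/FCDGH/- → run F
t=32: L0/L1/L2 = -/FCDGH/- → run F
t=33: L0/L1/L2 = -/FCDGH/- → run F
t=34: L0/L1/L2 = -/FCDGH/- → run F
t=35: L0/L1/L2 = -/CDGH/- → run C
t=36: L0/L1/L2 = -/CDGH/- → run C
t=37: L0/L1/L2 = -/DGH/- → run D
t=38: L0/L1/L2 = -/DGH/- → run D
t=39: L0/L1/L2 = -/DGH/- → run D
t=40: L0/L1/L2 = -/DGH/- → run D
t=41: L0/L1/L2 = -/DGH/- → run D
t=42: L0/L1/L2 = -/GH/- → run G
t=43: L0/L1/L2 = -/GH/- → run G
t=44: L0/L1/L2 = -/GH/- → run G
t=45: L0/L1/L2 = -/H/- → run H
t=46: L0/L1/L2 = -/H/- → run H
t=47: (idle)
t=48: (idle)
t=49: (idle)

completion order = E, A, B, F, C, D, G, H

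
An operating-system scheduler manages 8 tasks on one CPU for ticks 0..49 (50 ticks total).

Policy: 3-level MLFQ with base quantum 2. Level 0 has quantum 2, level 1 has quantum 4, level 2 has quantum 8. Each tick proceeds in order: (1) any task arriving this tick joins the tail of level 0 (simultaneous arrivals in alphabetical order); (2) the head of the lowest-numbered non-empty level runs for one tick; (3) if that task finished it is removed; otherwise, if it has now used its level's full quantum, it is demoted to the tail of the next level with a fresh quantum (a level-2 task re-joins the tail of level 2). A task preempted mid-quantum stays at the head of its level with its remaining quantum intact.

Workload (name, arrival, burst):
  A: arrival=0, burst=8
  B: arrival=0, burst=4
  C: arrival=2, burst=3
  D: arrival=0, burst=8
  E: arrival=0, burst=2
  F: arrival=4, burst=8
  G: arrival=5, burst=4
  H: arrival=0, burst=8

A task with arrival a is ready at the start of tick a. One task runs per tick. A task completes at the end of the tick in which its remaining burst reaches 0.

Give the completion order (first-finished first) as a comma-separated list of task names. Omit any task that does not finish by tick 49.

t=0: L0/L1/L2 = ABDEH/-/- → run A
t=1: L0/L1/L2 = ABDEH/-/- → run A
t=2: L0/L1/L2 = BDEHC/A/- → run B
t=3: L0/L1/L2 = BDEHC/A/- → run B
t=4: L0/L1/L2 = DEHCF/AB/- → run D
t=5: L0/L1/L2 = DEHCFG/AB/- → run D
t=6: L0/L1/L2 = EHCFG/ABD/- → run E
t=7: L0/L1/L2 = EHCFG/ABD/- → run E
t=8: L0/L1/L2 = HCFG/ABD/- → run H
t=9: L0/L1/L2 = HCFG/ABD/- → run H
t=10: L0/L1/L2 = CFG/ABDH/- → run C
t=11: L0/L1/L2 = CFG/ABDH/- → run C
t=12: L0/L1/L2 = FG/ABDHC/- → run F
t=13: L0/L1/L2 = FG/ABDHC/- → run F
t=14: L0/L1/L2 = G/ABDHCF/- → run G
t=15: L0/L1/L2 = G/ABDHCF/- → run G
t=16: L0/L1/L2 = -/ABDHCFG/- → run A
t=17: L0/L1/L2 = -/ABDHCFG/- → run A
t=18: L0/L1/L2 = -/ABDHCFG/- → run A
t=19: L0/L1/L2 = -/ABDHCFG/- → run A
t=20: L0/L1/L2 = -/BDHCFG/A → run B
t=21: L0/L1/L2 = -/BDHCFG/A → run B
t=22: L0/L1/L2 = -/DHCFG/A → run D
t=23: L0/L1/L2 = -/DHCFG/A → run D
t=24: L0/L1/L2 = -/DHCFG/A → run D
t=25: L0/L1/L2 = -/DHCFG/A → run D
t=26: L0/L1/L2 = -/HCFG/AD → run H
t=27: L0/L1/L2 = -/HCFG/AD → run H
t=28: L0/L1/L2 = -/HCFG/AD → run H
t=29: L0/L1/L2 = -/HCFG/AD → run H
t=30: L0/L1/L2 = -/CFG/ADH → run C
t=31: L0/L1/L2 = -/FG/ADH → run F
t=32: L0/L1/L2 = -/FG/ADH → run F
t=33: L0/L1/L2 = -/FG/ADH → run F
t=34: L0/L1/L2 = -/FG/ADH → run F
t=35: L0/L1/L2 = -/G/ADHF → run G
t=36: L0/L1/L2 = -/G/ADHF → run G
t=37: L0/L1/L2 = -/-/ADHF → run A
t=38: L0/L1/L2 = -/-/ADHF → run A
t=39: L0/L1/L2 = -/-/DHF → run D
t=40: L0/L1/L2 = -/-/DHF → run D
t=41: L0/L1/L2 = -/-/HF → run H
t=42: L0/L1/L2 = -/-/HF → run H
t=43: L0/L1/L2 = -/-/F → run F
t=44: L0/L1/L2 = -/-/F → run F
t=45: (idle)
t=46: (idle)
t=47: (idle)
t=48: (idle)
t=49: (idle)

completion order = E, B, C, G, A, D, H, F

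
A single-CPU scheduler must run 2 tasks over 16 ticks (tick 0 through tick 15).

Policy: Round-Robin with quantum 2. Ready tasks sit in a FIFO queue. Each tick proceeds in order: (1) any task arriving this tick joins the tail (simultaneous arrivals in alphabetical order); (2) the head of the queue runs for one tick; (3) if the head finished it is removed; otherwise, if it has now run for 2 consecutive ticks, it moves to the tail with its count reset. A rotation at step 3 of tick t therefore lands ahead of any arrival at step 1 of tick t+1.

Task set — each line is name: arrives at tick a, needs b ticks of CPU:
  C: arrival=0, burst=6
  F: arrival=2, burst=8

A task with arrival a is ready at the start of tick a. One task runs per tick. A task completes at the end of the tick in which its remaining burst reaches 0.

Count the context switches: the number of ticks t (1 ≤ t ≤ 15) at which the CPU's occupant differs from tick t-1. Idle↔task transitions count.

t=0: queue=[C] q_used=0 → run C
t=1: queue=[C] q_used=1 → run C
t=2: queue=[C,F] q_used=0 → run C
t=3: queue=[C,F] q_used=1 → run C
t=4: queue=[F,C] q_used=0 → run F
t=5: queue=[F,C] q_used=1 → run F
t=6: queue=[C,F] q_used=0 → run C
t=7: queue=[C,F] q_used=1 → run C
t=8: queue=[F] q_used=0 → run F
t=9: queue=[F] q_used=1 → run F
t=10: queue=[F] q_used=0 → run F
t=11: queue=[F] q_used=1 → run F
t=12: queue=[F] q_used=0 → run F
t=13: queue=[F] q_used=1 → run F
t=14: (idle)
t=15: (idle)

context switches = 4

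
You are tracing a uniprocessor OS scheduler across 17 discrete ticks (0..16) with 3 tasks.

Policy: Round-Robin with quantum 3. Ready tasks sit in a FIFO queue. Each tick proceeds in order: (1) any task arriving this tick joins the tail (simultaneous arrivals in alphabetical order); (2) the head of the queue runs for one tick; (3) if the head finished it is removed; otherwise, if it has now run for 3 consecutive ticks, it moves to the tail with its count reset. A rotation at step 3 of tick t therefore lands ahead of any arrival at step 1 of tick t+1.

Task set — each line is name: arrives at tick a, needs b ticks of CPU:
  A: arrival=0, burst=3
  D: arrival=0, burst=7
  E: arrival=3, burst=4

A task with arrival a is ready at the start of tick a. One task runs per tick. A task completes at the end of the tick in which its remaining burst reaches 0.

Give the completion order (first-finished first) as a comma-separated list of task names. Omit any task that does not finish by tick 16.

completion order = A, E, D

t=0: queue=[A,D] q_used=0 → run A
t=1: queue=[A,D] q_used=1 → run A
t=2: queue=[A,D] q_used=2 → run A
t=3: queue=[D,E] q_used=0 → run D
t=4: queue=[D,E] q_used=1 → run D
t=5: queue=[D,E] q_used=2 → run D
t=6: queue=[E,D] q_used=0 → run E
t=7: queue=[E,D] q_used=1 → run E
t=8: queue=[E,D] q_used=2 → run E
t=9: queue=[D,E] q_used=0 → run D
t=10: queue=[D,E] q_used=1 → run D
t=11: queue=[D,E] q_used=2 → run D
t=12: queue=[E,D] q_used=0 → run E
t=13: queue=[D] q_used=0 → run D
t=14: (idle)
t=15: (idle)
t=16: (idle)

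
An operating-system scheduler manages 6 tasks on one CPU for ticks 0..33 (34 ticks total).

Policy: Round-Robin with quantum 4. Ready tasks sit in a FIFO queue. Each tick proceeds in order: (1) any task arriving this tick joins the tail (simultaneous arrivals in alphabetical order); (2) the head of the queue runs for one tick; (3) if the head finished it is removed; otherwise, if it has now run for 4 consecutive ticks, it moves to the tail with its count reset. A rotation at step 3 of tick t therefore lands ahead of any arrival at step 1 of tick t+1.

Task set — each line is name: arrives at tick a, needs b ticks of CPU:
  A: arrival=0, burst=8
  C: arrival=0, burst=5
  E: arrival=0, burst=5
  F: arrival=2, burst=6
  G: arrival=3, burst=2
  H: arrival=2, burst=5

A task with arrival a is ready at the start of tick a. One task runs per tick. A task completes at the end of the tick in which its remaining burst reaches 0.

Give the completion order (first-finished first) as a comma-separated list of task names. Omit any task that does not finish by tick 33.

completion order = G, A, C, E, F, H

t=0: queue=[A,C,E] q_used=0 → run A
t=1: queue=[A,C,E] q_used=1 → run A
t=2: queue=[A,C,E,F,H] q_used=2 → run A
t=3: queue=[A,C,E,F,H,G] q_used=3 → run A
t=4: queue=[C,E,F,H,G,A] q_used=0 → run C
t=5: queue=[C,E,F,H,G,A] q_used=1 → run C
t=6: queue=[C,E,F,H,G,A] q_used=2 → run C
t=7: queue=[C,E,F,H,G,A] q_used=3 → run C
t=8: queue=[E,F,H,G,A,C] q_used=0 → run E
t=9: queue=[E,F,H,G,A,C] q_used=1 → run E
t=10: queue=[E,F,H,G,A,C] q_used=2 → run E
t=11: queue=[E,F,H,G,A,C] q_used=3 → run E
t=12: queue=[F,H,G,A,C,E] q_used=0 → run F
t=13: queue=[F,H,G,A,C,E] q_used=1 → run F
t=14: queue=[F,H,G,A,C,E] q_used=2 → run F
t=15: queue=[F,H,G,A,C,E] q_used=3 → run F
t=16: queue=[H,G,A,C,E,F] q_used=0 → run H
t=17: queue=[H,G,A,C,E,F] q_used=1 → run H
t=18: queue=[H,G,A,C,E,F] q_used=2 → run H
t=19: queue=[H,G,A,C,E,F] q_used=3 → run H
t=20: queue=[G,A,C,E,F,H] q_used=0 → run G
t=21: queue=[G,A,C,E,F,H] q_used=1 → run G
t=22: queue=[A,C,E,F,H] q_used=0 → run A
t=23: queue=[A,C,E,F,H] q_used=1 → run A
t=24: queue=[A,C,E,F,H] q_used=2 → run A
t=25: queue=[A,C,E,F,H] q_used=3 → run A
t=26: queue=[C,E,F,H] q_used=0 → run C
t=27: queue=[E,F,H] q_used=0 → run E
t=28: queue=[F,H] q_used=0 → run F
t=29: queue=[F,H] q_used=1 → run F
t=30: queue=[H] q_used=0 → run H
t=31: (idle)
t=32: (idle)
t=33: (idle)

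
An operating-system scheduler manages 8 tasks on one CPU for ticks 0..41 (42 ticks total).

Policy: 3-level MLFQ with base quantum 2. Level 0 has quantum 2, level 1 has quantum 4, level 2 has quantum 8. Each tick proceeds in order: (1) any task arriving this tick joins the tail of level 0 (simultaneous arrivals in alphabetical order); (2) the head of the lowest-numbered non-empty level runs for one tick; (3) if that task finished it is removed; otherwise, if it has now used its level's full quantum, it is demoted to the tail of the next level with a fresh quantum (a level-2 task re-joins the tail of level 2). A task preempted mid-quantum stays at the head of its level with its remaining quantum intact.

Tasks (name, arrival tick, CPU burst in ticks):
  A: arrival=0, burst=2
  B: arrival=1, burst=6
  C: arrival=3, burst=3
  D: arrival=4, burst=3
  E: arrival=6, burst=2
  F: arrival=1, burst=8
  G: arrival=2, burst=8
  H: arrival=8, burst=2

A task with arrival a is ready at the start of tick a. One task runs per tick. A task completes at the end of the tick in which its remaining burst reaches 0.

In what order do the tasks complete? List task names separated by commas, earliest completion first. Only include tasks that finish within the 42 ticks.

completion order = A, E, H, B, C, D, F, G

t=0: L0/L1/L2 = A/-/- → run A
t=1: L0/L1/L2 = ABF/-/- → run A
t=2: L0/L1/L2 = BFG/-/- → run B
t=3: L0/L1/L2 = BFGC/-/- → run B
t=4: L0/L1/L2 = FGCD/B/- → run F
t=5: L0/L1/L2 = FGCD/B/- → run F
t=6: L0/L1/L2 = GCDE/BF/- → run G
t=7: L0/L1/L2 = GCDE/BF/- → run G
t=8: L0/L1/L2 = CDEH/BFG/- → run C
t=9: L0/L1/L2 = CDEH/BFG/- → run C
t=10: L0/L1/L2 = DEH/BFGC/- → run D
t=11: L0/L1/L2 = DEH/BFGC/- → run D
t=12: L0/L1/L2 = EH/BFGCD/- → run E
t=13: L0/L1/L2 = EH/BFGCD/- → run E
t=14: L0/L1/L2 = H/BFGCD/- → run H
t=15: L0/L1/L2 = H/BFGCD/- → run H
t=16: L0/L1/L2 = -/BFGCD/- → run B
t=17: L0/L1/L2 = -/BFGCD/- → run B
t=18: L0/L1/L2 = -/BFGCD/- → run B
t=19: L0/L1/L2 = -/BFGCD/- → run B
t=20: L0/L1/L2 = -/FGCD/- → run F
t=21: L0/L1/L2 = -/FGCD/- → run F
t=22: L0/L1/L2 = -/FGCD/- → run F
t=23: L0/L1/L2 = -/FGCD/- → run F
t=24: L0/L1/L2 = -/GCD/F → run G
t=25: L0/L1/L2 = -/GCD/F → run G
t=26: L0/L1/L2 = -/GCD/F → run G
t=27: L0/L1/L2 = -/GCD/F → run G
t=28: L0/L1/L2 = -/CD/FG → run C
t=29: L0/L1/L2 = -/D/FG → run D
t=30: L0/L1/L2 = -/-/FG → run F
t=31: L0/L1/L2 = -/-/FG → run F
t=32: L0/L1/L2 = -/-/G → run G
t=33: L0/L1/L2 = -/-/G → run G
t=34: (idle)
t=35: (idle)
t=36: (idle)
t=37: (idle)
t=38: (idle)
t=39: (idle)
t=40: (idle)
t=41: (idle)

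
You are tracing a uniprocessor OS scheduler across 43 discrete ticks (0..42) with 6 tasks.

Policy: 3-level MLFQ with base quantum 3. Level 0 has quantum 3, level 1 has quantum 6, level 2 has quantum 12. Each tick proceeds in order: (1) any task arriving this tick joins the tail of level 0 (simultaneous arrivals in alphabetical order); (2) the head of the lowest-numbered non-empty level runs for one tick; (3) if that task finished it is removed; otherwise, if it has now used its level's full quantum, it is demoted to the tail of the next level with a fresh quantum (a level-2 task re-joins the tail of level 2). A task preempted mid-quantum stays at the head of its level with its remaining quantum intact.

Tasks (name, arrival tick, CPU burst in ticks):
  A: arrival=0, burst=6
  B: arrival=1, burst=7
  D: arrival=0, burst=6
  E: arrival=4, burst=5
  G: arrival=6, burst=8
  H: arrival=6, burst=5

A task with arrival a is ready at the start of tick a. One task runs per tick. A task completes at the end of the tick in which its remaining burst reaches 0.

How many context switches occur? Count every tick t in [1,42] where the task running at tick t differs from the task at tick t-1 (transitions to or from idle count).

context switches = 12

t=0: L0/L1/L2 = AD/-/- → run A
t=1: L0/L1/L2 = ADB/-/- → run A
t=2: L0/L1/L2 = ADB/-/- → run A
t=3: L0/L1/L2 = DB/A/- → run D
t=4: L0/L1/L2 = DBE/A/- → run D
t=5: L0/L1/L2 = DBE/A/- → run D
t=6: L0/L1/L2 = BEGH/AD/- → run B
t=7: L0/L1/L2 = BEGH/AD/- → run B
t=8: L0/L1/L2 = BEGH/AD/- → run B
t=9: L0/L1/L2 = EGH/ADB/- → run E
t=10: L0/L1/L2 = EGH/ADB/- → run E
t=11: L0/L1/L2 = EGH/ADB/- → run E
t=12: L0/L1/L2 = GH/ADBE/- → run G
t=13: L0/L1/L2 = GH/ADBE/- → run G
t=14: L0/L1/L2 = GH/ADBE/- → run G
t=15: L0/L1/L2 = H/ADBEG/- → run H
t=16: L0/L1/L2 = H/ADBEG/- → run H
t=17: L0/L1/L2 = H/ADBEG/- → run H
t=18: L0/L1/L2 = -/ADBEGH/- → run A
t=19: L0/L1/L2 = -/ADBEGH/- → run A
t=20: L0/L1/L2 = -/ADBEGH/- → run A
t=21: L0/L1/L2 = -/DBEGH/- → run D
t=22: L0/L1/L2 = -/DBEGH/- → run D
t=23: L0/L1/L2 = -/DBEGH/- → run D
t=24: L0/L1/L2 = -/BEGH/- → run B
t=25: L0/L1/L2 = -/BEGH/- → run B
t=26: L0/L1/L2 = -/BEGH/- → run B
t=27: L0/L1/L2 = -/BEGH/- → run B
t=28: L0/L1/L2 = -/EGH/- → run E
t=29: L0/L1/L2 = -/EGH/- → run E
t=30: L0/L1/L2 = -/GH/- → run G
t=31: L0/L1/L2 = -/GH/- → run G
t=32: L0/L1/L2 = -/GH/- → run G
t=33: L0/L1/L2 = -/GH/- → run G
t=34: L0/L1/L2 = -/GH/- → run G
t=35: L0/L1/L2 = -/H/- → run H
t=36: L0/L1/L2 = -/H/- → run H
t=37: (idle)
t=38: (idle)
t=39: (idle)
t=40: (idle)
t=41: (idle)
t=42: (idle)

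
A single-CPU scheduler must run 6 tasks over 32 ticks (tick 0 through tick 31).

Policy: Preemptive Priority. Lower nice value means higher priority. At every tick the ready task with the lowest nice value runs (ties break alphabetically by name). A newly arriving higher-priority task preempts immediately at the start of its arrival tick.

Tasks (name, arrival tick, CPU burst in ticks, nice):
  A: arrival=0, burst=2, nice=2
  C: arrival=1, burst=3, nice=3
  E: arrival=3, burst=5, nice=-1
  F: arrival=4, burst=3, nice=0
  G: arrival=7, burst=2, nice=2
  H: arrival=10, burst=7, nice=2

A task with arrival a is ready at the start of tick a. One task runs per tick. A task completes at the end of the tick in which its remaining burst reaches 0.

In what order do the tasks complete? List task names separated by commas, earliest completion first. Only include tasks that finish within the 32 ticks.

completion order = A, E, F, G, H, C

t=0: ready={A} → run A
t=1: ready={A,C} → run A
t=2: ready={C} → run C
t=3: ready={C,E} → run E
t=4: ready={C,E,F} → run E
t=5: ready={C,E,F} → run E
t=6: ready={C,E,F} → run E
t=7: ready={C,E,F,G} → run E
t=8: ready={C,F,G} → run F
t=9: ready={C,F,G} → run F
t=10: ready={C,F,G,H} → run F
t=11: ready={C,G,H} → run G
t=12: ready={C,G,H} → run G
t=13: ready={C,H} → run H
t=14: ready={C,H} → run H
t=15: ready={C,H} → run H
t=16: ready={C,H} → run H
t=17: ready={C,H} → run H
t=18: ready={C,H} → run H
t=19: ready={C,H} → run H
t=20: ready={C} → run C
t=21: ready={C} → run C
t=22: (idle)
t=23: (idle)
t=24: (idle)
t=25: (idle)
t=26: (idle)
t=27: (idle)
t=28: (idle)
t=29: (idle)
t=30: (idle)
t=31: (idle)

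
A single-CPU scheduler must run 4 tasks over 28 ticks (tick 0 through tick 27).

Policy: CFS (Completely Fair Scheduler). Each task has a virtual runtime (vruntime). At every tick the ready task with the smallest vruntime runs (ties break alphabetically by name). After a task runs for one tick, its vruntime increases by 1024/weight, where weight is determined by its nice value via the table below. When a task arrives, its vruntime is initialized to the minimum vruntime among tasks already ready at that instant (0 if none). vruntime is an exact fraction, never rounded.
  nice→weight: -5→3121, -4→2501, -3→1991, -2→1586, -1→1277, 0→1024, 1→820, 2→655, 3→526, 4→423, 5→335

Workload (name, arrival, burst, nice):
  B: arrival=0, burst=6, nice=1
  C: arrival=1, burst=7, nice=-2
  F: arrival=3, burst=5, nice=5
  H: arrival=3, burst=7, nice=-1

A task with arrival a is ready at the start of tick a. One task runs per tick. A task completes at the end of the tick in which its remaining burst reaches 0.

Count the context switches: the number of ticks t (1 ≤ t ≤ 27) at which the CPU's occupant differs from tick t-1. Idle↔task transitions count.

t=0: vr[B=0] → run B
t=1: vr[B=256/205 C=256/205] → run B
t=2: vr[B=512/205 C=256/205] → run C
t=3: vr[B=512/205 C=307968/162565 F=307968/162565 H=307968/162565] → run C
t=4: vr[B=512/205 C=412928/162565 F=307968/162565 H=307968/162565] → run F
t=5: vr[B=512/205 C=412928/162565 F=53927168/10891855 H=307968/162565] → run H
t=6: vr[B=512/205 C=412928/162565 F=53927168/10891855 H=559741696/207595505] → run B
t=7: vr[B=768/205 C=412928/162565 F=53927168/10891855 H=559741696/207595505] → run C
t=8: vr[B=768/205 C=517888/162565 F=53927168/10891855 H=559741696/207595505] → run H
t=9: vr[B=768/205 C=517888/162565 F=53927168/10891855 H=726208256/207595505] → run C
t=10: vr[B=768/205 C=622848/162565 F=53927168/10891855 H=726208256/207595505] → run H
t=11: vr[B=768/205 C=622848/162565 F=53927168/10891855 H=892674816/207595505] → run B
t=12: vr[B=1024/205 C=622848/162565 F=53927168/10891855 H=892674816/207595505] → run C
t=13: vr[B=1024/205 C=727808/162565 F=53927168/10891855 H=892674816/207595505] → run H
t=14: vr[B=1024/205 C=727808/162565 F=53927168/10891855 H=1059141376/207595505] → run C
t=15: vr[B=1024/205 C=832768/162565 F=53927168/10891855 H=1059141376/207595505] → run F
t=16: vr[B=1024/205 C=832768/162565 F=17444096/2178371 H=1059141376/207595505] → run B
t=17: vr[B=256/41 C=832768/162565 F=17444096/2178371 H=1059141376/207595505] → run H
t=18: vr[B=256/41 C=832768/162565 F=17444096/2178371 H=1225607936/207595505] → run C
t=19: vr[B=256/41 F=17444096/2178371 H=1225607936/207595505] → run H
t=20: vr[B=256/41 F=17444096/2178371 H=1392074496/207595505] → run B
t=21: vr[F=17444096/2178371 H=1392074496/207595505] → run H
t=22: vr[F=17444096/2178371] → run F
t=23: vr[F=120513792/10891855] → run F
t=24: vr[F=153807104/10891855] → run F
t=25: (idle)
t=26: (idle)
t=27: (idle)

context switches = 21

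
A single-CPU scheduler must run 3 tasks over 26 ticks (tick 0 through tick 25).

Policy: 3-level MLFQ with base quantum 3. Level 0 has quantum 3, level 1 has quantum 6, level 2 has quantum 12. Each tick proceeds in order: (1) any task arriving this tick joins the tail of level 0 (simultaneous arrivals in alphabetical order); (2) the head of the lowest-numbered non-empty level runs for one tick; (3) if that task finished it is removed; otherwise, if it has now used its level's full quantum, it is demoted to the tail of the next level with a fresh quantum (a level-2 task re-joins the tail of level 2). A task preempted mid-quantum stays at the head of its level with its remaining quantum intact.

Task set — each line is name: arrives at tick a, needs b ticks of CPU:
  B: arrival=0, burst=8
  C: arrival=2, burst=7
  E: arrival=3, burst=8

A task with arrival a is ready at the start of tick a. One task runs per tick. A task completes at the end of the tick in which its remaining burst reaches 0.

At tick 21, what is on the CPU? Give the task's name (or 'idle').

running at tick 21 = E

t=0: L0/L1/L2 = B/-/- → run B
t=1: L0/L1/L2 = B/-/- → run B
t=2: L0/L1/L2 = BC/-/- → run B
t=3: L0/L1/L2 = CE/B/- → run C
t=4: L0/L1/L2 = CE/B/- → run C
t=5: L0/L1/L2 = CE/B/- → run C
t=6: L0/L1/L2 = E/BC/- → run E
t=7: L0/L1/L2 = E/BC/- → run E
t=8: L0/L1/L2 = E/BC/- → run E
t=9: L0/L1/L2 = -/BCE/- → run B
t=10: L0/L1/L2 = -/BCE/- → run B
t=11: L0/L1/L2 = -/BCE/- → run B
t=12: L0/L1/L2 = -/BCE/- → run B
t=13: L0/L1/L2 = -/BCE/- → run B
t=14: L0/L1/L2 = -/CE/- → run C
t=15: L0/L1/L2 = -/CE/- → run C
t=16: L0/L1/L2 = -/CE/- → run C
t=17: L0/L1/L2 = -/CE/- → run C
t=18: L0/L1/L2 = -/E/- → run E
t=19: L0/L1/L2 = -/E/- → run E
t=20: L0/L1/L2 = -/E/- → run E
t=21: L0/L1/L2 = -/E/- → run E
t=22: L0/L1/L2 = -/E/- → run E
t=23: (idle)
t=24: (idle)
t=25: (idle)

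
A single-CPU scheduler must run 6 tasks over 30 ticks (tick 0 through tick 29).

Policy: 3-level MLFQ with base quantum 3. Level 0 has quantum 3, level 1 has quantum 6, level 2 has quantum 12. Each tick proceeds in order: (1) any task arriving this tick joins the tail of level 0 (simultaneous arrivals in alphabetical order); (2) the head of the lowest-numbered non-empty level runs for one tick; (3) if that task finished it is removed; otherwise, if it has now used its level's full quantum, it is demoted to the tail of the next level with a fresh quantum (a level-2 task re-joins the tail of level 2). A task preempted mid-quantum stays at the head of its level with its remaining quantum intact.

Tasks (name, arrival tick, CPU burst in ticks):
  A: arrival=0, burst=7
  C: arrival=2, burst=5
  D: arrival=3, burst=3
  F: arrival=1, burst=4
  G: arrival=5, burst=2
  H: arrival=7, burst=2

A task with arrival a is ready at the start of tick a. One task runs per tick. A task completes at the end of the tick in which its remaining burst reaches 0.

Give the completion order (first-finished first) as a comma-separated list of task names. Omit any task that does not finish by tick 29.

completion order = D, G, H, A, F, C

t=0: L0/L1/L2 = A/-/- → run A
t=1: L0/L1/L2 = AF/-/- → run A
t=2: L0/L1/L2 = AFC/-/- → run A
t=3: L0/L1/L2 = FCD/A/- → run F
t=4: L0/L1/L2 = FCD/A/- → run F
t=5: L0/L1/L2 = FCDG/A/- → run F
t=6: L0/L1/L2 = CDG/AF/- → run C
t=7: L0/L1/L2 = CDGH/AF/- → run C
t=8: L0/L1/L2 = CDGH/AF/- → run C
t=9: L0/L1/L2 = DGH/AFC/- → run D
t=10: L0/L1/L2 = DGH/AFC/- → run D
t=11: L0/L1/L2 = DGH/AFC/- → run D
t=12: L0/L1/L2 = GH/AFC/- → run G
t=13: L0/L1/L2 = GH/AFC/- → run G
t=14: L0/L1/L2 = H/AFC/- → run H
t=15: L0/L1/L2 = H/AFC/- → run H
t=16: L0/L1/L2 = -/AFC/- → run A
t=17: L0/L1/L2 = -/AFC/- → run A
t=18: L0/L1/L2 = -/AFC/- → run A
t=19: L0/L1/L2 = -/AFC/- → run A
t=20: L0/L1/L2 = -/FC/- → run F
t=21: L0/L1/L2 = -/C/- → run C
t=22: L0/L1/L2 = -/C/- → run C
t=23: (idle)
t=24: (idle)
t=25: (idle)
t=26: (idle)
t=27: (idle)
t=28: (idle)
t=29: (idle)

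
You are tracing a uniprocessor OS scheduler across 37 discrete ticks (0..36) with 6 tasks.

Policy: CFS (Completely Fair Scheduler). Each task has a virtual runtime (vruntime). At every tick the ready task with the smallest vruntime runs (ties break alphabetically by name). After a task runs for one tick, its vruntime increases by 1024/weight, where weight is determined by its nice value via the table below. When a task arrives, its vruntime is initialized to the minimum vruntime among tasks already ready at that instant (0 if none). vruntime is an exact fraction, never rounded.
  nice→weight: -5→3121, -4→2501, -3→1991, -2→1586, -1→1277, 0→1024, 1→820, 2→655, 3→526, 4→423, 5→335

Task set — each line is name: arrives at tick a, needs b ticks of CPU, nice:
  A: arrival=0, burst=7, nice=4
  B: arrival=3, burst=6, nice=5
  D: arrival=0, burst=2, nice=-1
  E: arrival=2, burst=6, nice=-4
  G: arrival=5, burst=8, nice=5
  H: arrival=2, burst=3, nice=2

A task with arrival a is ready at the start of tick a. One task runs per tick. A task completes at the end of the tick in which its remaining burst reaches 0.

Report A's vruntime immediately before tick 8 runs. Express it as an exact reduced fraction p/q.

vruntime(A, start of tick 8) = 1024/423

t=0: vr[A=0 D=0] → run A
t=1: vr[A=1024/423 D=0] → run D
t=2: vr[A=1024/423 D=1024/1277 E=1024/1277 H=1024/1277] → run D
t=3: vr[A=1024/423 B=1024/1277 E=1024/1277 H=1024/1277] → run B
t=4: vr[A=1024/423 B=1650688/427795 E=1024/1277 H=1024/1277] → run E
t=5: vr[A=1024/423 B=1650688/427795 E=3868672/3193777 G=1024/1277 H=1024/1277] → run G
t=6: vr[A=1024/423 B=1650688/427795 E=3868672/3193777 G=1650688/427795 H=1024/1277] → run H
t=7: vr[A=1024/423 B=1650688/427795 E=3868672/3193777 G=1650688/427795 H=1978368/836435] → run E
t=8: vr[A=1024/423 B=1650688/427795 E=5176320/3193777 G=1650688/427795 H=1978368/836435] → run E
t=9: vr[A=1024/423 B=1650688/427795 E=6483968/3193777 G=1650688/427795 H=1978368/836435] → run E
t=10: vr[A=1024/423 B=1650688/427795 E=7791616/3193777 G=1650688/427795 H=1978368/836435] → run H
t=11: vr[A=1024/423 B=1650688/427795 E=7791616/3193777 G=1650688/427795 H=3286016/836435] → run A
t=12: vr[A=2048/423 B=1650688/427795 E=7791616/3193777 G=1650688/427795 H=3286016/836435] → run E
t=13: vr[A=2048/423 B=1650688/427795 E=9099264/3193777 G=1650688/427795 H=3286016/836435] → run E
t=14: vr[A=2048/423 B=1650688/427795 G=1650688/427795 H=3286016/836435] → run B
t=15: vr[A=2048/423 B=2958336/427795 G=1650688/427795 H=3286016/836435] → run G
t=16: vr[A=2048/423 B=2958336/427795 G=2958336/427795 H=3286016/836435] → run H
t=17: vr[A=2048/423 B=2958336/427795 G=2958336/427795] → run A
t=18: vr[A=1024/141 B=2958336/427795 G=2958336/427795] → run B
t=19: vr[A=1024/141 B=4265984/427795 G=2958336/427795] → run G
t=20: vr[A=1024/141 B=4265984/427795 G=4265984/427795] → run A
t=21: vr[A=4096/423 B=4265984/427795 G=4265984/427795] → run A
t=22: vr[A=5120/423 B=4265984/427795 G=4265984/427795] → run B
t=23: vr[A=5120/423 B=5573632/427795 G=4265984/427795] → run G
t=24: vr[A=5120/423 B=5573632/427795 G=5573632/427795] → run A
t=25: vr[A=2048/141 B=5573632/427795 G=5573632/427795] → run B
t=26: vr[A=2048/141 B=1376256/85559 G=5573632/427795] → run G
t=27: vr[A=2048/141 B=1376256/85559 G=1376256/85559] → run A
t=28: vr[B=1376256/85559 G=1376256/85559] → run B
t=29: vr[G=1376256/85559] → run G
t=30: vr[G=8188928/427795] → run G
t=31: vr[G=9496576/427795] → run G
t=32: (idle)
t=33: (idle)
t=34: (idle)
t=35: (idle)
t=36: (idle)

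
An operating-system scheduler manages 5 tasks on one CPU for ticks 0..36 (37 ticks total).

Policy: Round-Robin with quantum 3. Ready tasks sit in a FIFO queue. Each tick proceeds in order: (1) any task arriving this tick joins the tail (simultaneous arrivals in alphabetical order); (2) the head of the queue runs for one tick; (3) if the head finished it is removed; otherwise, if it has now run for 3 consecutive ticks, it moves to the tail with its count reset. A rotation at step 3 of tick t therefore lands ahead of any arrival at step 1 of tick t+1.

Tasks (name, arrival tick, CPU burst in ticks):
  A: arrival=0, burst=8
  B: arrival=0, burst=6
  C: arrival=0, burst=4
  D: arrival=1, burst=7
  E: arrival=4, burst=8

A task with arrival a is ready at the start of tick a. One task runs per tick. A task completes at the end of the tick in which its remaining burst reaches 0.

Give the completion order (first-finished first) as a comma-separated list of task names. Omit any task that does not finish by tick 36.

completion order = B, C, A, D, E

t=0: queue=[A,B,C] q_used=0 → run A
t=1: queue=[A,B,C,D] q_used=1 → run A
t=2: queue=[A,B,C,D] q_used=2 → run A
t=3: queue=[B,C,D,A] q_used=0 → run B
t=4: queue=[B,C,D,A,E] q_used=1 → run B
t=5: queue=[B,C,D,A,E] q_used=2 → run B
t=6: queue=[C,D,A,E,B] q_used=0 → run C
t=7: queue=[C,D,A,E,B] q_used=1 → run C
t=8: queue=[C,D,A,E,B] q_used=2 → run C
t=9: queue=[D,A,E,B,C] q_used=0 → run D
t=10: queue=[D,A,E,B,C] q_used=1 → run D
t=11: queue=[D,A,E,B,C] q_used=2 → run D
t=12: queue=[A,E,B,C,D] q_used=0 → run A
t=13: queue=[A,E,B,C,D] q_used=1 → run A
t=14: queue=[A,E,B,C,D] q_used=2 → run A
t=15: queue=[E,B,C,D,A] q_used=0 → run E
t=16: queue=[E,B,C,D,A] q_used=1 → run E
t=17: queue=[E,B,C,D,A] q_used=2 → run E
t=18: queue=[B,C,D,A,E] q_used=0 → run B
t=19: queue=[B,C,D,A,E] q_used=1 → run B
t=20: queue=[B,C,D,A,E] q_used=2 → run B
t=21: queue=[C,D,A,E] q_used=0 → run C
t=22: queue=[D,A,E] q_used=0 → run D
t=23: queue=[D,A,E] q_used=1 → run D
t=24: queue=[D,A,E] q_used=2 → run D
t=25: queue=[A,E,D] q_used=0 → run A
t=26: queue=[A,E,D] q_used=1 → run A
t=27: queue=[E,D] q_used=0 → run E
t=28: queue=[E,D] q_used=1 → run E
t=29: queue=[E,D] q_used=2 → run E
t=30: queue=[D,E] q_used=0 → run D
t=31: queue=[E] q_used=0 → run E
t=32: queue=[E] q_used=1 → run E
t=33: (idle)
t=34: (idle)
t=35: (idle)
t=36: (idle)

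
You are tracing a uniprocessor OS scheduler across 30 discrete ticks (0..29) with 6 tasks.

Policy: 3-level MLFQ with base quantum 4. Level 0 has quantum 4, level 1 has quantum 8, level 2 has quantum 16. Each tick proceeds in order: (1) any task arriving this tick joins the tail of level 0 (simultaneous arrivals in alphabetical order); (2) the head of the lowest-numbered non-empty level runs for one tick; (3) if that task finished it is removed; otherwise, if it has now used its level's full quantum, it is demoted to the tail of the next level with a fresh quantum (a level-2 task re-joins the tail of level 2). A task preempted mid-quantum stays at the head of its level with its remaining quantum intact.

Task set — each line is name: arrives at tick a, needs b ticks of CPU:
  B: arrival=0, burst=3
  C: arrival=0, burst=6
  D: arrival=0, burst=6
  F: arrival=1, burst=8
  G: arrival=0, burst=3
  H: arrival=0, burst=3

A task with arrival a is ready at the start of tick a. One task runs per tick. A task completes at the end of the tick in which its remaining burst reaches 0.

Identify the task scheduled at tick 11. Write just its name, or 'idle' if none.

t=0: L0/L1/L2 = BCDGH/-/- → run B
t=1: L0/L1/L2 = BCDGHF/-/- → run B
t=2: L0/L1/L2 = BCDGHF/-/- → run B
t=3: L0/L1/L2 = CDGHF/-/- → run C
t=4: L0/L1/L2 = CDGHF/-/- → run C
t=5: L0/L1/L2 = CDGHF/-/- → run C
t=6: L0/L1/L2 = CDGHF/-/- → run C
t=7: L0/L1/L2 = DGHF/C/- → run D
t=8: L0/L1/L2 = DGHF/C/- → run D
t=9: L0/L1/L2 = DGHF/C/- → run D
t=10: L0/L1/L2 = DGHF/C/- → run D
t=11: L0/L1/L2 = GHF/CD/- → run G
t=12: L0/L1/L2 = GHF/CD/- → run G
t=13: L0/L1/L2 = GHF/CD/- → run G
t=14: L0/L1/L2 = HF/CD/- → run H
t=15: L0/L1/L2 = HF/CD/- → run H
t=16: L0/L1/L2 = HF/CD/- → run H
t=17: L0/L1/L2 = F/CD/- → run F
t=18: L0/L1/L2 = F/CD/- → run F
t=19: L0/L1/L2 = F/CD/- → run F
t=20: L0/L1/L2 = F/CD/- → run F
t=21: L0/L1/L2 = -/CDF/- → run C
t=22: L0/L1/L2 = -/CDF/- → run C
t=23: L0/L1/L2 = -/DF/- → run D
t=24: L0/L1/L2 = -/DF/- → run D
t=25: L0/L1/L2 = -/F/- → run F
t=26: L0/L1/L2 = -/F/- → run F
t=27: L0/L1/L2 = -/F/- → run F
t=28: L0/L1/L2 = -/F/- → run F
t=29: (idle)

running at tick 11 = G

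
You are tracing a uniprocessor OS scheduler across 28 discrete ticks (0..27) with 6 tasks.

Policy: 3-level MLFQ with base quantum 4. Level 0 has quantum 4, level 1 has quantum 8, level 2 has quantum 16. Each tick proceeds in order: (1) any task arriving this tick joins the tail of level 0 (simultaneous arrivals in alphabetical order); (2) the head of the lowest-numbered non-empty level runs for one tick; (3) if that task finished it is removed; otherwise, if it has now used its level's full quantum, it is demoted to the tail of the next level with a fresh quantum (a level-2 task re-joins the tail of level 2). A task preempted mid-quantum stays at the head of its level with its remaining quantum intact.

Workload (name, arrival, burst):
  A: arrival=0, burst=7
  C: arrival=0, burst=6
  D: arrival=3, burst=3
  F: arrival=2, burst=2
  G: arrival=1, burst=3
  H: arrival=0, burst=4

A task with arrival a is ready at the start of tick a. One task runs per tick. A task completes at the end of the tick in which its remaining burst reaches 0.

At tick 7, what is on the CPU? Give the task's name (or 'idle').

t=0: L0/L1/L2 = ACH/-/- → run A
t=1: L0/L1/L2 = ACHG/-/- → run A
t=2: L0/L1/L2 = ACHGF/-/- → run A
t=3: L0/L1/L2 = ACHGFD/-/- → run A
t=4: L0/L1/L2 = CHGFD/A/- → run C
t=5: L0/L1/L2 = CHGFD/A/- → run C
t=6: L0/L1/L2 = CHGFD/A/- → run C
t=7: L0/L1/L2 = CHGFD/A/- → run C
t=8: L0/L1/L2 = HGFD/AC/- → run H
t=9: L0/L1/L2 = HGFD/AC/- → run H
t=10: L0/L1/L2 = HGFD/AC/- → run H
t=11: L0/L1/L2 = HGFD/AC/- → run H
t=12: L0/L1/L2 = GFD/AC/- → run G
t=13: L0/L1/L2 = GFD/AC/- → run G
t=14: L0/L1/L2 = GFD/AC/- → run G
t=15: L0/L1/L2 = FD/AC/- → run F
t=16: L0/L1/L2 = FD/AC/- → run F
t=17: L0/L1/L2 = D/AC/- → run D
t=18: L0/L1/L2 = D/AC/- → run D
t=19: L0/L1/L2 = D/AC/- → run D
t=20: L0/L1/L2 = -/AC/- → run A
t=21: L0/L1/L2 = -/AC/- → run A
t=22: L0/L1/L2 = -/AC/- → run A
t=23: L0/L1/L2 = -/C/- → run C
t=24: L0/L1/L2 = -/C/- → run C
t=25: (idle)
t=26: (idle)
t=27: (idle)

running at tick 7 = C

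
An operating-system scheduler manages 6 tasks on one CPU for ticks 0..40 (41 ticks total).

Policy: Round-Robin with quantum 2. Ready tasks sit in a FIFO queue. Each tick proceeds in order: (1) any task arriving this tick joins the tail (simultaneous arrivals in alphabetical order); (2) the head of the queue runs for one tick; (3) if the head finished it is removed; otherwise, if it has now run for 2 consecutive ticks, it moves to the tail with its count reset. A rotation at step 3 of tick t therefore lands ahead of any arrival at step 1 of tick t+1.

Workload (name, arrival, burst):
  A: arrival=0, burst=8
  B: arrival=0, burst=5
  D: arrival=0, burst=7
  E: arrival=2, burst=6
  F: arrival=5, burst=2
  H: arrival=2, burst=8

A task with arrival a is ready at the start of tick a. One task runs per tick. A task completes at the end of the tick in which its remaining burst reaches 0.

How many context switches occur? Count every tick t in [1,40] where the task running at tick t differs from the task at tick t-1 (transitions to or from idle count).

context switches = 19

t=0: queue=[A,B,D] q_used=0 → run A
t=1: queue=[A,B,D] q_used=1 → run A
t=2: queue=[B,D,A,E,H] q_used=0 → run B
t=3: queue=[B,D,A,E,H] q_used=1 → run B
t=4: queue=[D,A,E,H,B] q_used=0 → run D
t=5: queue=[D,A,E,H,B,F] q_used=1 → run D
t=6: queue=[A,E,H,B,F,D] q_used=0 → run A
t=7: queue=[A,E,H,B,F,D] q_used=1 → run A
t=8: queue=[E,H,B,F,D,A] q_used=0 → run E
t=9: queue=[E,H,B,F,D,A] q_used=1 → run E
t=10: queue=[H,B,F,D,A,E] q_used=0 → run H
t=11: queue=[H,B,F,D,A,E] q_used=1 → run H
t=12: queue=[B,F,D,A,E,H] q_used=0 → run B
t=13: queue=[B,F,D,A,E,H] q_used=1 → run B
t=14: queue=[F,D,A,E,H,B] q_used=0 → run F
t=15: queue=[F,D,A,E,H,B] q_used=1 → run F
t=16: queue=[D,A,E,H,B] q_used=0 → run D
t=17: queue=[D,A,E,H,B] q_used=1 → run D
t=18: queue=[A,E,H,B,D] q_used=0 → run A
t=19: queue=[A,E,H,B,D] q_used=1 → run A
t=20: queue=[E,H,B,D,A] q_used=0 → run E
t=21: queue=[E,H,B,D,A] q_used=1 → run E
t=22: queue=[H,B,D,A,E] q_used=0 → run H
t=23: queue=[H,B,D,A,E] q_used=1 → run H
t=24: queue=[B,D,A,E,H] q_used=0 → run B
t=25: queue=[D,A,E,H] q_used=0 → run D
t=26: queue=[D,A,E,H] q_used=1 → run D
t=27: queue=[A,E,H,D] q_used=0 → run A
t=28: queue=[A,E,H,D] q_used=1 → run A
t=29: queue=[E,H,D] q_used=0 → run E
t=30: queue=[E,H,D] q_used=1 → run E
t=31: queue=[H,D] q_used=0 → run H
t=32: queue=[H,D] q_used=1 → run H
t=33: queue=[D,H] q_used=0 → run D
t=34: queue=[H] q_used=0 → run H
t=35: queue=[H] q_used=1 → run H
t=36: (idle)
t=37: (idle)
t=38: (idle)
t=39: (idle)
t=40: (idle)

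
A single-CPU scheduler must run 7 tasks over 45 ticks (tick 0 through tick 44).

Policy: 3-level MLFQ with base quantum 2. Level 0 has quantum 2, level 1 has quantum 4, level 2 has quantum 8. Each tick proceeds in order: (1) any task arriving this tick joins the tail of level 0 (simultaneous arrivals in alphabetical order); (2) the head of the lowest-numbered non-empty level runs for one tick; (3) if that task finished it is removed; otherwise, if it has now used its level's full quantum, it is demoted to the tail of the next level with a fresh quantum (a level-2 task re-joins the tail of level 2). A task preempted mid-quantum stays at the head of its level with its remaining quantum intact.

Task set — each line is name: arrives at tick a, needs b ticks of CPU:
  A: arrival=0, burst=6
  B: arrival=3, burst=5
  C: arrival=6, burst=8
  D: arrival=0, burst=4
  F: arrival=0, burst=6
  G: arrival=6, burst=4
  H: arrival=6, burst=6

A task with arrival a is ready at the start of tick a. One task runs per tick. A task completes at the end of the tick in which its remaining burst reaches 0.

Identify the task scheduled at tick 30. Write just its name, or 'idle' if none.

t=0: L0/L1/L2 = ADF/-/- → run A
t=1: L0/L1/L2 = ADF/-/- → run A
t=2: L0/L1/L2 = DF/A/- → run D
t=3: L0/L1/L2 = DFB/A/- → run D
t=4: L0/L1/L2 = FB/AD/- → run F
t=5: L0/L1/L2 = FB/AD/- → run F
t=6: L0/L1/L2 = BCGH/ADF/- → run B
t=7: L0/L1/L2 = BCGH/ADF/- → run B
t=8: L0/L1/L2 = CGH/ADFB/- → run C
t=9: L0/L1/L2 = CGH/ADFB/- → run C
t=10: L0/L1/L2 = GH/ADFBC/- → run G
t=11: L0/L1/L2 = GH/ADFBC/- → run G
t=12: L0/L1/L2 = H/ADFBCG/- → run H
t=13: L0/L1/L2 = H/ADFBCG/- → run H
t=14: L0/L1/L2 = -/ADFBCGH/- → run A
t=15: L0/L1/L2 = -/ADFBCGH/- → run A
t=16: L0/L1/L2 = -/ADFBCGH/- → run A
t=17: L0/L1/L2 = -/ADFBCGH/- → run A
t=18: L0/L1/L2 = -/DFBCGH/- → run D
t=19: L0/L1/L2 = -/DFBCGH/- → run D
t=20: L0/L1/L2 = -/FBCGH/- → run F
t=21: L0/L1/L2 = -/FBCGH/- → run F
t=22: L0/L1/L2 = -/FBCGH/- → run F
t=23: L0/L1/L2 = -/FBCGH/- → run F
t=24: L0/L1/L2 = -/BCGH/- → run B
t=25: L0/L1/L2 = -/BCGH/- → run B
t=26: L0/L1/L2 = -/BCGH/- → run B
t=27: L0/L1/L2 = -/CGH/- → run C
t=28: L0/L1/L2 = -/CGH/- → run C
t=29: L0/L1/L2 = -/CGH/- → run C
t=30: L0/L1/L2 = -/CGH/- → run C
t=31: L0/L1/L2 = -/GH/C → run G
t=32: L0/L1/L2 = -/GH/C → run G
t=33: L0/L1/L2 = -/H/C → run H
t=34: L0/L1/L2 = -/H/C → run H
t=35: L0/L1/L2 = -/H/C → run H
t=36: L0/L1/L2 = -/H/C → run H
t=37: L0/L1/L2 = -/-/C → run C
t=38: L0/L1/L2 = -/-/C → run C
t=39: (idle)
t=40: (idle)
t=41: (idle)
t=42: (idle)
t=43: (idle)
t=44: (idle)

running at tick 30 = C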